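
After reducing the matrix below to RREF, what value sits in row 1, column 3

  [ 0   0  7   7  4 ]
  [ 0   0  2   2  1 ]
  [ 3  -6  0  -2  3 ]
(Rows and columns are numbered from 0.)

Swap R1 and R3.
  [ 3  -6  0  -2  3 ]
  [ 0   0  2   2  1 ]
  [ 0   0  7   7  4 ]
Multiply R1 by 1/3.
  [ 1  -2  0  -2/3  1 ]
  [ 0   0  2     2  1 ]
  [ 0   0  7     7  4 ]
Multiply R2 by 1/2.
  [ 1  -2  0  -2/3    1 ]
  [ 0   0  1     1  1/2 ]
  [ 0   0  7     7    4 ]
Subtract 7 times R2 from R3.
  [ 1  -2  0  -2/3    1 ]
  [ 0   0  1     1  1/2 ]
  [ 0   0  0     0  1/2 ]
Multiply R3 by 2.
  [ 1  -2  0  -2/3    1 ]
  [ 0   0  1     1  1/2 ]
  [ 0   0  0     0    1 ]
Subtract 1/2 times R3 from R2.
  [ 1  -2  0  -2/3  1 ]
  [ 0   0  1     1  0 ]
  [ 0   0  0     0  1 ]
Subtract R3 from R1.
  [ 1  -2  0  -2/3  0 ]
  [ 0   0  1     1  0 ]
  [ 0   0  0     0  1 ]

1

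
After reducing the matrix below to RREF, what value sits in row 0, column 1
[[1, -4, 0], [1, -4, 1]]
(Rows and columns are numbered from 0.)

r2 := r2 − r1
  [ 1  -4  0 ]
  [ 0   0  1 ]

-4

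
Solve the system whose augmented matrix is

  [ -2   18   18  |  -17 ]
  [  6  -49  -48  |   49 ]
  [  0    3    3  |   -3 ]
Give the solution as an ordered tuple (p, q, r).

ρ1 -> -1/2·ρ1
  [ 1   -9   -9  |  17/2 ]
  [ 6  -49  -48  |    49 ]
  [ 0    3    3  |    -3 ]
ρ2 -> ρ2 − 6·ρ1
  [ 1  -9  -9  |  17/2 ]
  [ 0   5   6  |    -2 ]
  [ 0   3   3  |    -3 ]
ρ2 -> 1/5·ρ2
  [ 1  -9   -9  |  17/2 ]
  [ 0   1  6/5  |  -2/5 ]
  [ 0   3    3  |    -3 ]
ρ3 -> ρ3 − 3·ρ2
  [ 1  -9    -9  |  17/2 ]
  [ 0   1   6/5  |  -2/5 ]
  [ 0   0  -3/5  |  -9/5 ]
ρ3 -> -5/3·ρ3
  [ 1  -9   -9  |  17/2 ]
  [ 0   1  6/5  |  -2/5 ]
  [ 0   0    1  |     3 ]
ρ2 -> ρ2 − 6/5·ρ3
  [ 1  -9  -9  |  17/2 ]
  [ 0   1   0  |    -4 ]
  [ 0   0   1  |     3 ]
ρ1 -> ρ1 + 9·ρ3
  [ 1  -9  0  |  71/2 ]
  [ 0   1  0  |    -4 ]
  [ 0   0  1  |     3 ]
ρ1 -> ρ1 + 9·ρ2
  [ 1  0  0  |  -1/2 ]
  [ 0  1  0  |    -4 ]
  [ 0  0  1  |     3 ]
Reading off the last column: p = -1/2, q = -4, r = 3.

(-1/2, -4, 3)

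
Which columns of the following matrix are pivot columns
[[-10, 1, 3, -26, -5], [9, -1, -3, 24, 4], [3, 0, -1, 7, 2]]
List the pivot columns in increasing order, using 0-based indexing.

0, 1, 2

r1 := -1/10·r1
  [ 1  -1/10  -3/10  13/5  1/2 ]
  [ 9     -1     -3    24    4 ]
  [ 3      0     -1     7    2 ]
r2 := r2 − 9·r1
  [ 1  -1/10  -3/10  13/5   1/2 ]
  [ 0  -1/10  -3/10   3/5  -1/2 ]
  [ 3      0     -1     7     2 ]
r3 := r3 − 3·r1
  [ 1  -1/10  -3/10  13/5   1/2 ]
  [ 0  -1/10  -3/10   3/5  -1/2 ]
  [ 0   3/10  -1/10  -4/5   1/2 ]
r2 := -10·r2
  [ 1  -1/10  -3/10  13/5  1/2 ]
  [ 0      1      3    -6    5 ]
  [ 0   3/10  -1/10  -4/5  1/2 ]
r3 := r3 − 3/10·r2
  [ 1  -1/10  -3/10  13/5  1/2 ]
  [ 0      1      3    -6    5 ]
  [ 0      0     -1     1   -1 ]
r3 := -1·r3
  [ 1  -1/10  -3/10  13/5  1/2 ]
  [ 0      1      3    -6    5 ]
  [ 0      0      1    -1    1 ]
r2 := r2 − 3·r3
  [ 1  -1/10  -3/10  13/5  1/2 ]
  [ 0      1      0    -3    2 ]
  [ 0      0      1    -1    1 ]
r1 := r1 + 3/10·r3
  [ 1  -1/10  0  23/10  4/5 ]
  [ 0      1  0     -3    2 ]
  [ 0      0  1     -1    1 ]
r1 := r1 + 1/10·r2
  [ 1  0  0   2  1 ]
  [ 0  1  0  -3  2 ]
  [ 0  0  1  -1  1 ]
Pivot columns are the columns containing a leading 1.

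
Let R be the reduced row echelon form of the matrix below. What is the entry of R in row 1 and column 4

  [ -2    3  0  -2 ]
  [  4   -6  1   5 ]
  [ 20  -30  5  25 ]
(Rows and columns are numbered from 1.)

ρ1 ← -1/2·ρ1
  [  1  -3/2  0   1 ]
  [  4    -6  1   5 ]
  [ 20   -30  5  25 ]
ρ2 ← ρ2 − 4·ρ1
  [  1  -3/2  0   1 ]
  [  0     0  1   1 ]
  [ 20   -30  5  25 ]
ρ3 ← ρ3 − 20·ρ1
  [ 1  -3/2  0  1 ]
  [ 0     0  1  1 ]
  [ 0     0  5  5 ]
ρ3 ← ρ3 − 5·ρ2
  [ 1  -3/2  0  1 ]
  [ 0     0  1  1 ]
  [ 0     0  0  0 ]

1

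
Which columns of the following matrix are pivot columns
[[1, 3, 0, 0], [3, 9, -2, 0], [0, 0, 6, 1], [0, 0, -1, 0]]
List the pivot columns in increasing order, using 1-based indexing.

1, 3, 4

ρ2 -> ρ2 − 3·ρ1
  [ 1  3   0  0 ]
  [ 0  0  -2  0 ]
  [ 0  0   6  1 ]
  [ 0  0  -1  0 ]
ρ2 -> -1/2·ρ2
  [ 1  3   0  0 ]
  [ 0  0   1  0 ]
  [ 0  0   6  1 ]
  [ 0  0  -1  0 ]
ρ3 -> ρ3 − 6·ρ2
  [ 1  3   0  0 ]
  [ 0  0   1  0 ]
  [ 0  0   0  1 ]
  [ 0  0  -1  0 ]
ρ4 -> ρ4 + ρ2
  [ 1  3  0  0 ]
  [ 0  0  1  0 ]
  [ 0  0  0  1 ]
  [ 0  0  0  0 ]
Pivot columns are the columns containing a leading 1.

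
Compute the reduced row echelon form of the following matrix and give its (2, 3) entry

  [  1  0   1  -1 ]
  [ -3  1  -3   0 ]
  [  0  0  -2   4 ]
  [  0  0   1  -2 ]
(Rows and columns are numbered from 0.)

-2

R2 → R2 + 3·R1
  [ 1  0   1  -1 ]
  [ 0  1   0  -3 ]
  [ 0  0  -2   4 ]
  [ 0  0   1  -2 ]
R3 → -1/2·R3
  [ 1  0  1  -1 ]
  [ 0  1  0  -3 ]
  [ 0  0  1  -2 ]
  [ 0  0  1  -2 ]
R4 → R4 − R3
  [ 1  0  1  -1 ]
  [ 0  1  0  -3 ]
  [ 0  0  1  -2 ]
  [ 0  0  0   0 ]
R1 → R1 − R3
  [ 1  0  0   1 ]
  [ 0  1  0  -3 ]
  [ 0  0  1  -2 ]
  [ 0  0  0   0 ]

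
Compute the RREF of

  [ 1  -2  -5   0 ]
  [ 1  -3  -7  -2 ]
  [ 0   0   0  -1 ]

R2 → R2 − R1
R2 → -1·R2
R3 → -1·R3
R2 → R2 − 2·R3
R1 → R1 + 2·R2

[[1, 0, -1, 0], [0, 1, 2, 0], [0, 0, 0, 1]]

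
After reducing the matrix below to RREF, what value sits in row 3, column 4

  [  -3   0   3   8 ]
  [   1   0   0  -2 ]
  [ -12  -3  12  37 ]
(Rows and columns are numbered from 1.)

2/3

ρ1 -> -1/3·ρ1
  [   1   0  -1  -8/3 ]
  [   1   0   0    -2 ]
  [ -12  -3  12    37 ]
ρ2 -> ρ2 − ρ1
  [   1   0  -1  -8/3 ]
  [   0   0   1   2/3 ]
  [ -12  -3  12    37 ]
ρ3 -> ρ3 + 12·ρ1
  [ 1   0  -1  -8/3 ]
  [ 0   0   1   2/3 ]
  [ 0  -3   0     5 ]
ρ2 <=> ρ3
  [ 1   0  -1  -8/3 ]
  [ 0  -3   0     5 ]
  [ 0   0   1   2/3 ]
ρ2 -> -1/3·ρ2
  [ 1  0  -1  -8/3 ]
  [ 0  1   0  -5/3 ]
  [ 0  0   1   2/3 ]
ρ1 -> ρ1 + ρ3
  [ 1  0  0    -2 ]
  [ 0  1  0  -5/3 ]
  [ 0  0  1   2/3 ]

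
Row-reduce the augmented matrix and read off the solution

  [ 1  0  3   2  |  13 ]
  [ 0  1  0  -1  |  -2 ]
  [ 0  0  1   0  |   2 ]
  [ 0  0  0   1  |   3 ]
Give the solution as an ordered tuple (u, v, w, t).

(1, 1, 2, 3)

Add r4 to r2.
  [ 1  0  3  2  |  13 ]
  [ 0  1  0  0  |   1 ]
  [ 0  0  1  0  |   2 ]
  [ 0  0  0  1  |   3 ]
Subtract 2 times r4 from r1.
  [ 1  0  3  0  |  7 ]
  [ 0  1  0  0  |  1 ]
  [ 0  0  1  0  |  2 ]
  [ 0  0  0  1  |  3 ]
Subtract 3 times r3 from r1.
  [ 1  0  0  0  |  1 ]
  [ 0  1  0  0  |  1 ]
  [ 0  0  1  0  |  2 ]
  [ 0  0  0  1  |  3 ]
Reading off the last column: u = 1, v = 1, w = 2, t = 3.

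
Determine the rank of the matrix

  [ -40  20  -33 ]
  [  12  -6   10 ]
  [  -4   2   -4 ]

rank = 2

r1 → -1/40·r1
  [  1  -1/2  33/40 ]
  [ 12    -6     10 ]
  [ -4     2     -4 ]
r2 → r2 − 12·r1
  [  1  -1/2  33/40 ]
  [  0     0   1/10 ]
  [ -4     2     -4 ]
r3 → r3 + 4·r1
  [ 1  -1/2  33/40 ]
  [ 0     0   1/10 ]
  [ 0     0  -7/10 ]
r2 → 10·r2
  [ 1  -1/2  33/40 ]
  [ 0     0      1 ]
  [ 0     0  -7/10 ]
r3 → r3 + 7/10·r2
  [ 1  -1/2  33/40 ]
  [ 0     0      1 ]
  [ 0     0      0 ]
r1 → r1 − 33/40·r2
  [ 1  -1/2  0 ]
  [ 0     0  1 ]
  [ 0     0  0 ]
The reduced form has 2 nonzero rows.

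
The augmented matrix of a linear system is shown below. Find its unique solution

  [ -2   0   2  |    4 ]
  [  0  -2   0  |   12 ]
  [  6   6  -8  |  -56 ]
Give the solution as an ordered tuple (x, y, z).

(2, -6, 4)

R1 → -1/2·R1
  [ 1   0  -1  |   -2 ]
  [ 0  -2   0  |   12 ]
  [ 6   6  -8  |  -56 ]
R3 → R3 − 6·R1
  [ 1   0  -1  |   -2 ]
  [ 0  -2   0  |   12 ]
  [ 0   6  -2  |  -44 ]
R2 → -1/2·R2
  [ 1  0  -1  |   -2 ]
  [ 0  1   0  |   -6 ]
  [ 0  6  -2  |  -44 ]
R3 → R3 − 6·R2
  [ 1  0  -1  |  -2 ]
  [ 0  1   0  |  -6 ]
  [ 0  0  -2  |  -8 ]
R3 → -1/2·R3
  [ 1  0  -1  |  -2 ]
  [ 0  1   0  |  -6 ]
  [ 0  0   1  |   4 ]
R1 → R1 + R3
  [ 1  0  0  |   2 ]
  [ 0  1  0  |  -6 ]
  [ 0  0  1  |   4 ]
Reading off the last column: x = 2, y = -6, z = 4.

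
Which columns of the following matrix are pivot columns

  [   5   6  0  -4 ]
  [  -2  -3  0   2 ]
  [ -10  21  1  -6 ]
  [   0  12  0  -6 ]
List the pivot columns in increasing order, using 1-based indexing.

R1 → 1/5·R1
R2 → R2 + 2·R1
R3 → R3 + 10·R1
R2 → -5/3·R2
R3 → R3 − 33·R2
R4 → R4 − 12·R2
R4 → 1/2·R4
R3 → R3 − 8·R4
R2 → R2 + 2/3·R4
R1 → R1 + 4/5·R4
R1 → R1 − 6/5·R2
Pivot columns are the columns containing a leading 1.

1, 2, 3, 4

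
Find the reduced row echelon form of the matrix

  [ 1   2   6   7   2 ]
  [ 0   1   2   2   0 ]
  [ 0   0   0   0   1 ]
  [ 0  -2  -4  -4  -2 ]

R4 ← R4 + 2·R2
  [ 1  2  6  7   2 ]
  [ 0  1  2  2   0 ]
  [ 0  0  0  0   1 ]
  [ 0  0  0  0  -2 ]
R4 ← R4 + 2·R3
  [ 1  2  6  7  2 ]
  [ 0  1  2  2  0 ]
  [ 0  0  0  0  1 ]
  [ 0  0  0  0  0 ]
R1 ← R1 − 2·R3
  [ 1  2  6  7  0 ]
  [ 0  1  2  2  0 ]
  [ 0  0  0  0  1 ]
  [ 0  0  0  0  0 ]
R1 ← R1 − 2·R2
  [ 1  0  2  3  0 ]
  [ 0  1  2  2  0 ]
  [ 0  0  0  0  1 ]
  [ 0  0  0  0  0 ]

[[1, 0, 2, 3, 0], [0, 1, 2, 2, 0], [0, 0, 0, 0, 1], [0, 0, 0, 0, 0]]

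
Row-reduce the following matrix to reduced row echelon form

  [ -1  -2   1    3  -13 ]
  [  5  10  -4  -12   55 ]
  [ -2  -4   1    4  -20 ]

Multiply ρ1 by -1.
  [  1   2  -1   -3   13 ]
  [  5  10  -4  -12   55 ]
  [ -2  -4   1    4  -20 ]
Subtract 5 times ρ1 from ρ2.
  [  1   2  -1  -3   13 ]
  [  0   0   1   3  -10 ]
  [ -2  -4   1   4  -20 ]
Add 2 times ρ1 to ρ3.
  [ 1  2  -1  -3   13 ]
  [ 0  0   1   3  -10 ]
  [ 0  0  -1  -2    6 ]
Add ρ2 to ρ3.
  [ 1  2  -1  -3   13 ]
  [ 0  0   1   3  -10 ]
  [ 0  0   0   1   -4 ]
Subtract 3 times ρ3 from ρ2.
  [ 1  2  -1  -3  13 ]
  [ 0  0   1   0   2 ]
  [ 0  0   0   1  -4 ]
Add 3 times ρ3 to ρ1.
  [ 1  2  -1  0   1 ]
  [ 0  0   1  0   2 ]
  [ 0  0   0  1  -4 ]
Add ρ2 to ρ1.
  [ 1  2  0  0   3 ]
  [ 0  0  1  0   2 ]
  [ 0  0  0  1  -4 ]

[[1, 2, 0, 0, 3], [0, 0, 1, 0, 2], [0, 0, 0, 1, -4]]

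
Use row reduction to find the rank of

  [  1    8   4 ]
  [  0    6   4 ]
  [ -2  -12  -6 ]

rank = 3

r3 ← r3 + 2·r1
r2 ← 1/6·r2
r3 ← r3 − 4·r2
r3 ← -3/2·r3
r2 ← r2 − 2/3·r3
r1 ← r1 − 4·r3
r1 ← r1 − 8·r2
The reduced form has 3 nonzero rows.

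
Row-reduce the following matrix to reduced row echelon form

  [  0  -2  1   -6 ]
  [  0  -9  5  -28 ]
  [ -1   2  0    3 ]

[[1, 0, 0, 1], [0, 1, 0, 2], [0, 0, 1, -2]]

ρ1 <-> ρ3
ρ1 ← -1·ρ1
ρ2 ← -1/9·ρ2
ρ3 ← ρ3 + 2·ρ2
ρ3 ← -9·ρ3
ρ2 ← ρ2 + 5/9·ρ3
ρ1 ← ρ1 + 2·ρ2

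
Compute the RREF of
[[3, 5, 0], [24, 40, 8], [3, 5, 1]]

ρ1 -> 1/3·ρ1
  [  1  5/3  0 ]
  [ 24   40  8 ]
  [  3    5  1 ]
ρ2 -> ρ2 − 24·ρ1
  [ 1  5/3  0 ]
  [ 0    0  8 ]
  [ 3    5  1 ]
ρ3 -> ρ3 − 3·ρ1
  [ 1  5/3  0 ]
  [ 0    0  8 ]
  [ 0    0  1 ]
ρ2 -> 1/8·ρ2
  [ 1  5/3  0 ]
  [ 0    0  1 ]
  [ 0    0  1 ]
ρ3 -> ρ3 − ρ2
  [ 1  5/3  0 ]
  [ 0    0  1 ]
  [ 0    0  0 ]

[[1, 5/3, 0], [0, 0, 1], [0, 0, 0]]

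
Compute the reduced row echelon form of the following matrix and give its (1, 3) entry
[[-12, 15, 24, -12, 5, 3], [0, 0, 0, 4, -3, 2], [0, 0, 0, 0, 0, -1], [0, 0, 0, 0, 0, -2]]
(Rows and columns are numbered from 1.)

-2

r1 -> -1/12·r1
r2 -> 1/4·r2
r3 -> -1·r3
r4 -> r4 + 2·r3
r2 -> r2 − 1/2·r3
r1 -> r1 + 1/4·r3
r1 -> r1 − r2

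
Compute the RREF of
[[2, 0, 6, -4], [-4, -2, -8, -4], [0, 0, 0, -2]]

[[1, 0, 3, 0], [0, 1, -2, 0], [0, 0, 0, 1]]

R1 -> 1/2·R1
  [  1   0   3  -2 ]
  [ -4  -2  -8  -4 ]
  [  0   0   0  -2 ]
R2 -> R2 + 4·R1
  [ 1   0  3   -2 ]
  [ 0  -2  4  -12 ]
  [ 0   0  0   -2 ]
R2 -> -1/2·R2
  [ 1  0   3  -2 ]
  [ 0  1  -2   6 ]
  [ 0  0   0  -2 ]
R3 -> -1/2·R3
  [ 1  0   3  -2 ]
  [ 0  1  -2   6 ]
  [ 0  0   0   1 ]
R2 -> R2 − 6·R3
  [ 1  0   3  -2 ]
  [ 0  1  -2   0 ]
  [ 0  0   0   1 ]
R1 -> R1 + 2·R3
  [ 1  0   3  0 ]
  [ 0  1  -2  0 ]
  [ 0  0   0  1 ]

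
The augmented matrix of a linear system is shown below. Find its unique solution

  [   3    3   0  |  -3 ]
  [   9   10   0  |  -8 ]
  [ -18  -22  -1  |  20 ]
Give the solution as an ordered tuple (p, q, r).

Multiply r1 by 1/3.
  [   1    1   0  |  -1 ]
  [   9   10   0  |  -8 ]
  [ -18  -22  -1  |  20 ]
Subtract 9 times r1 from r2.
  [   1    1   0  |  -1 ]
  [   0    1   0  |   1 ]
  [ -18  -22  -1  |  20 ]
Add 18 times r1 to r3.
  [ 1   1   0  |  -1 ]
  [ 0   1   0  |   1 ]
  [ 0  -4  -1  |   2 ]
Add 4 times r2 to r3.
  [ 1  1   0  |  -1 ]
  [ 0  1   0  |   1 ]
  [ 0  0  -1  |   6 ]
Multiply r3 by -1.
  [ 1  1  0  |  -1 ]
  [ 0  1  0  |   1 ]
  [ 0  0  1  |  -6 ]
Subtract r2 from r1.
  [ 1  0  0  |  -2 ]
  [ 0  1  0  |   1 ]
  [ 0  0  1  |  -6 ]
Reading off the last column: p = -2, q = 1, r = -6.

(-2, 1, -6)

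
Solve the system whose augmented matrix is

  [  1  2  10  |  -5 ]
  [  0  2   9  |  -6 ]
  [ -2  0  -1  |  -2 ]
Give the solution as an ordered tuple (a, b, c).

r3 ← r3 + 2·r1
  [ 1  2  10  |   -5 ]
  [ 0  2   9  |   -6 ]
  [ 0  4  19  |  -12 ]
r2 ← 1/2·r2
  [ 1  2   10  |   -5 ]
  [ 0  1  9/2  |   -3 ]
  [ 0  4   19  |  -12 ]
r3 ← r3 − 4·r2
  [ 1  2   10  |  -5 ]
  [ 0  1  9/2  |  -3 ]
  [ 0  0    1  |   0 ]
r2 ← r2 − 9/2·r3
  [ 1  2  10  |  -5 ]
  [ 0  1   0  |  -3 ]
  [ 0  0   1  |   0 ]
r1 ← r1 − 10·r3
  [ 1  2  0  |  -5 ]
  [ 0  1  0  |  -3 ]
  [ 0  0  1  |   0 ]
r1 ← r1 − 2·r2
  [ 1  0  0  |   1 ]
  [ 0  1  0  |  -3 ]
  [ 0  0  1  |   0 ]
Reading off the last column: a = 1, b = -3, c = 0.

(1, -3, 0)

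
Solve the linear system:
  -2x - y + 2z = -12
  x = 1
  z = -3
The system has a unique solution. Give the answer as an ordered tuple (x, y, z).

Form the augmented matrix and row-reduce:
  [ -2  -1  2  |  -12 ]
  [  1   0  0  |    1 ]
  [  0   0  1  |   -3 ]
ρ1 ← -1/2·ρ1
  [ 1  1/2  -1  |   6 ]
  [ 1    0   0  |   1 ]
  [ 0    0   1  |  -3 ]
ρ2 ← ρ2 − ρ1
  [ 1   1/2  -1  |   6 ]
  [ 0  -1/2   1  |  -5 ]
  [ 0     0   1  |  -3 ]
ρ2 ← -2·ρ2
  [ 1  1/2  -1  |   6 ]
  [ 0    1  -2  |  10 ]
  [ 0    0   1  |  -3 ]
ρ2 ← ρ2 + 2·ρ3
  [ 1  1/2  -1  |   6 ]
  [ 0    1   0  |   4 ]
  [ 0    0   1  |  -3 ]
ρ1 ← ρ1 + ρ3
  [ 1  1/2  0  |   3 ]
  [ 0    1  0  |   4 ]
  [ 0    0  1  |  -3 ]
ρ1 ← ρ1 − 1/2·ρ2
  [ 1  0  0  |   1 ]
  [ 0  1  0  |   4 ]
  [ 0  0  1  |  -3 ]
Reading off the last column: x = 1, y = 4, z = -3.

(1, 4, -3)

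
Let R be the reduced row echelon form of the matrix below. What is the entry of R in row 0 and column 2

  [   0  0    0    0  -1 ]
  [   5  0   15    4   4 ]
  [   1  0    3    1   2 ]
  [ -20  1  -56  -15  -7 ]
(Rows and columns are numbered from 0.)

3

ρ1 <=> ρ2
ρ1 → 1/5·ρ1
ρ3 → ρ3 − ρ1
ρ4 → ρ4 + 20·ρ1
ρ2 <=> ρ4
ρ3 → 5·ρ3
ρ4 → -1·ρ4
ρ3 → ρ3 − 6·ρ4
ρ2 → ρ2 − 9·ρ4
ρ1 → ρ1 − 4/5·ρ4
ρ2 → ρ2 − ρ3
ρ1 → ρ1 − 4/5·ρ3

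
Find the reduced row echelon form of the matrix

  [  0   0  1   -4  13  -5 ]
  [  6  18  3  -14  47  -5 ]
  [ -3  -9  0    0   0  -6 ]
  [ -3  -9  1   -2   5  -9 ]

R1 <-> R2
  [  6  18  3  -14  47  -5 ]
  [  0   0  1   -4  13  -5 ]
  [ -3  -9  0    0   0  -6 ]
  [ -3  -9  1   -2   5  -9 ]
R1 -> 1/6·R1
  [  1   3  1/2  -7/3  47/6  -5/6 ]
  [  0   0    1    -4    13    -5 ]
  [ -3  -9    0     0     0    -6 ]
  [ -3  -9    1    -2     5    -9 ]
R3 -> R3 + 3·R1
  [  1   3  1/2  -7/3  47/6   -5/6 ]
  [  0   0    1    -4    13     -5 ]
  [  0   0  3/2    -7  47/2  -17/2 ]
  [ -3  -9    1    -2     5     -9 ]
R4 -> R4 + 3·R1
  [ 1  3  1/2  -7/3  47/6   -5/6 ]
  [ 0  0    1    -4    13     -5 ]
  [ 0  0  3/2    -7  47/2  -17/2 ]
  [ 0  0  5/2    -9  57/2  -23/2 ]
R3 -> R3 − 3/2·R2
  [ 1  3  1/2  -7/3  47/6   -5/6 ]
  [ 0  0    1    -4    13     -5 ]
  [ 0  0    0    -1     4     -1 ]
  [ 0  0  5/2    -9  57/2  -23/2 ]
R4 -> R4 − 5/2·R2
  [ 1  3  1/2  -7/3  47/6  -5/6 ]
  [ 0  0    1    -4    13    -5 ]
  [ 0  0    0    -1     4    -1 ]
  [ 0  0    0     1    -4     1 ]
R3 -> -1·R3
  [ 1  3  1/2  -7/3  47/6  -5/6 ]
  [ 0  0    1    -4    13    -5 ]
  [ 0  0    0     1    -4     1 ]
  [ 0  0    0     1    -4     1 ]
R4 -> R4 − R3
  [ 1  3  1/2  -7/3  47/6  -5/6 ]
  [ 0  0    1    -4    13    -5 ]
  [ 0  0    0     1    -4     1 ]
  [ 0  0    0     0     0     0 ]
R2 -> R2 + 4·R3
  [ 1  3  1/2  -7/3  47/6  -5/6 ]
  [ 0  0    1     0    -3    -1 ]
  [ 0  0    0     1    -4     1 ]
  [ 0  0    0     0     0     0 ]
R1 -> R1 + 7/3·R3
  [ 1  3  1/2  0  -3/2  3/2 ]
  [ 0  0    1  0    -3   -1 ]
  [ 0  0    0  1    -4    1 ]
  [ 0  0    0  0     0    0 ]
R1 -> R1 − 1/2·R2
  [ 1  3  0  0   0   2 ]
  [ 0  0  1  0  -3  -1 ]
  [ 0  0  0  1  -4   1 ]
  [ 0  0  0  0   0   0 ]

[[1, 3, 0, 0, 0, 2], [0, 0, 1, 0, -3, -1], [0, 0, 0, 1, -4, 1], [0, 0, 0, 0, 0, 0]]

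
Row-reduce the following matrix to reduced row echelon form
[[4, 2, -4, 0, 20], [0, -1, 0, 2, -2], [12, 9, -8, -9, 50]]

[[1, 0, 0, 1/4, 0], [0, 1, 0, -2, 2], [0, 0, 1, -3/4, -4]]

R1 -> 1/4·R1
  [  1  1/2  -1   0   5 ]
  [  0   -1   0   2  -2 ]
  [ 12    9  -8  -9  50 ]
R3 -> R3 − 12·R1
  [ 1  1/2  -1   0    5 ]
  [ 0   -1   0   2   -2 ]
  [ 0    3   4  -9  -10 ]
R2 -> -1·R2
  [ 1  1/2  -1   0    5 ]
  [ 0    1   0  -2    2 ]
  [ 0    3   4  -9  -10 ]
R3 -> R3 − 3·R2
  [ 1  1/2  -1   0    5 ]
  [ 0    1   0  -2    2 ]
  [ 0    0   4  -3  -16 ]
R3 -> 1/4·R3
  [ 1  1/2  -1     0   5 ]
  [ 0    1   0    -2   2 ]
  [ 0    0   1  -3/4  -4 ]
R1 -> R1 + R3
  [ 1  1/2  0  -3/4   1 ]
  [ 0    1  0    -2   2 ]
  [ 0    0  1  -3/4  -4 ]
R1 -> R1 − 1/2·R2
  [ 1  0  0   1/4   0 ]
  [ 0  1  0    -2   2 ]
  [ 0  0  1  -3/4  -4 ]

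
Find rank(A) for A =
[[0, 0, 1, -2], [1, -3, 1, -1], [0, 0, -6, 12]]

R1 ↔ R2
R3 ← R3 + 6·R2
R1 ← R1 − R2
The reduced form has 2 nonzero rows.

rank = 2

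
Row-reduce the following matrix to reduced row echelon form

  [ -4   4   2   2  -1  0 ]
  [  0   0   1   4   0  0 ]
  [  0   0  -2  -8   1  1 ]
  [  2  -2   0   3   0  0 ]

[[1, -1, 0, 3/2, 0, 0], [0, 0, 1, 4, 0, 0], [0, 0, 0, 0, 1, 0], [0, 0, 0, 0, 0, 1]]

r1 ← -1/4·r1
  [ 1  -1  -1/2  -1/2  1/4  0 ]
  [ 0   0     1     4    0  0 ]
  [ 0   0    -2    -8    1  1 ]
  [ 2  -2     0     3    0  0 ]
r4 ← r4 − 2·r1
  [ 1  -1  -1/2  -1/2   1/4  0 ]
  [ 0   0     1     4     0  0 ]
  [ 0   0    -2    -8     1  1 ]
  [ 0   0     1     4  -1/2  0 ]
r3 ← r3 + 2·r2
  [ 1  -1  -1/2  -1/2   1/4  0 ]
  [ 0   0     1     4     0  0 ]
  [ 0   0     0     0     1  1 ]
  [ 0   0     1     4  -1/2  0 ]
r4 ← r4 − r2
  [ 1  -1  -1/2  -1/2   1/4  0 ]
  [ 0   0     1     4     0  0 ]
  [ 0   0     0     0     1  1 ]
  [ 0   0     0     0  -1/2  0 ]
r4 ← r4 + 1/2·r3
  [ 1  -1  -1/2  -1/2  1/4    0 ]
  [ 0   0     1     4    0    0 ]
  [ 0   0     0     0    1    1 ]
  [ 0   0     0     0    0  1/2 ]
r4 ← 2·r4
  [ 1  -1  -1/2  -1/2  1/4  0 ]
  [ 0   0     1     4    0  0 ]
  [ 0   0     0     0    1  1 ]
  [ 0   0     0     0    0  1 ]
r3 ← r3 − r4
  [ 1  -1  -1/2  -1/2  1/4  0 ]
  [ 0   0     1     4    0  0 ]
  [ 0   0     0     0    1  0 ]
  [ 0   0     0     0    0  1 ]
r1 ← r1 − 1/4·r3
  [ 1  -1  -1/2  -1/2  0  0 ]
  [ 0   0     1     4  0  0 ]
  [ 0   0     0     0  1  0 ]
  [ 0   0     0     0  0  1 ]
r1 ← r1 + 1/2·r2
  [ 1  -1  0  3/2  0  0 ]
  [ 0   0  1    4  0  0 ]
  [ 0   0  0    0  1  0 ]
  [ 0   0  0    0  0  1 ]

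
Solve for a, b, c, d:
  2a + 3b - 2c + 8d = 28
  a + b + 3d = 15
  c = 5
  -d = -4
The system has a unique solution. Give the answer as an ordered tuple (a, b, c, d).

(3, 0, 5, 4)

Form the augmented matrix and row-reduce:
  [ 2  3  -2   8  |  28 ]
  [ 1  1   0   3  |  15 ]
  [ 0  0   1   0  |   5 ]
  [ 0  0   0  -1  |  -4 ]
R1 ← 1/2·R1
  [ 1  3/2  -1   4  |  14 ]
  [ 1    1   0   3  |  15 ]
  [ 0    0   1   0  |   5 ]
  [ 0    0   0  -1  |  -4 ]
R2 ← R2 − R1
  [ 1   3/2  -1   4  |  14 ]
  [ 0  -1/2   1  -1  |   1 ]
  [ 0     0   1   0  |   5 ]
  [ 0     0   0  -1  |  -4 ]
R2 ← -2·R2
  [ 1  3/2  -1   4  |  14 ]
  [ 0    1  -2   2  |  -2 ]
  [ 0    0   1   0  |   5 ]
  [ 0    0   0  -1  |  -4 ]
R4 ← -1·R4
  [ 1  3/2  -1  4  |  14 ]
  [ 0    1  -2  2  |  -2 ]
  [ 0    0   1  0  |   5 ]
  [ 0    0   0  1  |   4 ]
R2 ← R2 − 2·R4
  [ 1  3/2  -1  4  |   14 ]
  [ 0    1  -2  0  |  -10 ]
  [ 0    0   1  0  |    5 ]
  [ 0    0   0  1  |    4 ]
R1 ← R1 − 4·R4
  [ 1  3/2  -1  0  |   -2 ]
  [ 0    1  -2  0  |  -10 ]
  [ 0    0   1  0  |    5 ]
  [ 0    0   0  1  |    4 ]
R2 ← R2 + 2·R3
  [ 1  3/2  -1  0  |  -2 ]
  [ 0    1   0  0  |   0 ]
  [ 0    0   1  0  |   5 ]
  [ 0    0   0  1  |   4 ]
R1 ← R1 + R3
  [ 1  3/2  0  0  |  3 ]
  [ 0    1  0  0  |  0 ]
  [ 0    0  1  0  |  5 ]
  [ 0    0  0  1  |  4 ]
R1 ← R1 − 3/2·R2
  [ 1  0  0  0  |  3 ]
  [ 0  1  0  0  |  0 ]
  [ 0  0  1  0  |  5 ]
  [ 0  0  0  1  |  4 ]
Reading off the last column: a = 3, b = 0, c = 5, d = 4.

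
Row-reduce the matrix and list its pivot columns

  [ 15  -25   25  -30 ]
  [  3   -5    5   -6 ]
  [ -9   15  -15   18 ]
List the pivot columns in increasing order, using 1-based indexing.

r1 -> 1/15·r1
  [  1  -5/3  5/3  -2 ]
  [  3    -5    5  -6 ]
  [ -9    15  -15  18 ]
r2 -> r2 − 3·r1
  [  1  -5/3  5/3  -2 ]
  [  0     0    0   0 ]
  [ -9    15  -15  18 ]
r3 -> r3 + 9·r1
  [ 1  -5/3  5/3  -2 ]
  [ 0     0    0   0 ]
  [ 0     0    0   0 ]
Pivot columns are the columns containing a leading 1.

1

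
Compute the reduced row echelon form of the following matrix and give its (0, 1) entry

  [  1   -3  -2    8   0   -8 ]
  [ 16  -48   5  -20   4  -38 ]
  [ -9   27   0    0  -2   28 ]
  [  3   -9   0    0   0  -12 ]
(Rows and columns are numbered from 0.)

R2 -> R2 − 16·R1
  [  1  -3  -2     8   0   -8 ]
  [  0   0  37  -148   4   90 ]
  [ -9  27   0     0  -2   28 ]
  [  3  -9   0     0   0  -12 ]
R3 -> R3 + 9·R1
  [ 1  -3   -2     8   0   -8 ]
  [ 0   0   37  -148   4   90 ]
  [ 0   0  -18    72  -2  -44 ]
  [ 3  -9    0     0   0  -12 ]
R4 -> R4 − 3·R1
  [ 1  -3   -2     8   0   -8 ]
  [ 0   0   37  -148   4   90 ]
  [ 0   0  -18    72  -2  -44 ]
  [ 0   0    6   -24   0   12 ]
R2 -> 1/37·R2
  [ 1  -3   -2    8     0     -8 ]
  [ 0   0    1   -4  4/37  90/37 ]
  [ 0   0  -18   72    -2    -44 ]
  [ 0   0    6  -24     0     12 ]
R3 -> R3 + 18·R2
  [ 1  -3  -2    8      0     -8 ]
  [ 0   0   1   -4   4/37  90/37 ]
  [ 0   0   0    0  -2/37  -8/37 ]
  [ 0   0   6  -24      0     12 ]
R4 -> R4 − 6·R2
  [ 1  -3  -2   8       0      -8 ]
  [ 0   0   1  -4    4/37   90/37 ]
  [ 0   0   0   0   -2/37   -8/37 ]
  [ 0   0   0   0  -24/37  -96/37 ]
R3 -> -37/2·R3
  [ 1  -3  -2   8       0      -8 ]
  [ 0   0   1  -4    4/37   90/37 ]
  [ 0   0   0   0       1       4 ]
  [ 0   0   0   0  -24/37  -96/37 ]
R4 -> R4 + 24/37·R3
  [ 1  -3  -2   8     0     -8 ]
  [ 0   0   1  -4  4/37  90/37 ]
  [ 0   0   0   0     1      4 ]
  [ 0   0   0   0     0      0 ]
R2 -> R2 − 4/37·R3
  [ 1  -3  -2   8  0  -8 ]
  [ 0   0   1  -4  0   2 ]
  [ 0   0   0   0  1   4 ]
  [ 0   0   0   0  0   0 ]
R1 -> R1 + 2·R2
  [ 1  -3  0   0  0  -4 ]
  [ 0   0  1  -4  0   2 ]
  [ 0   0  0   0  1   4 ]
  [ 0   0  0   0  0   0 ]

-3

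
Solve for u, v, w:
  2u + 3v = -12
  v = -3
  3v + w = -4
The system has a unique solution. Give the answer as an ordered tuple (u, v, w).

Form the augmented matrix and row-reduce:
  [ 2  3  0  |  -12 ]
  [ 0  1  0  |   -3 ]
  [ 0  3  1  |   -4 ]
R1 → 1/2·R1
R3 → R3 − 3·R2
R1 → R1 − 3/2·R2
Reading off the last column: u = -3/2, v = -3, w = 5.

(-3/2, -3, 5)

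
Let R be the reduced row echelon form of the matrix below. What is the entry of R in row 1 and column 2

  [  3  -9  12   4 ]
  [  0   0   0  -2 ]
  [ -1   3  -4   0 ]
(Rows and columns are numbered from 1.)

-3

R1 -> 1/3·R1
  [  1  -3   4  4/3 ]
  [  0   0   0   -2 ]
  [ -1   3  -4    0 ]
R3 -> R3 + R1
  [ 1  -3  4  4/3 ]
  [ 0   0  0   -2 ]
  [ 0   0  0  4/3 ]
R2 -> -1/2·R2
  [ 1  -3  4  4/3 ]
  [ 0   0  0    1 ]
  [ 0   0  0  4/3 ]
R3 -> R3 − 4/3·R2
  [ 1  -3  4  4/3 ]
  [ 0   0  0    1 ]
  [ 0   0  0    0 ]
R1 -> R1 − 4/3·R2
  [ 1  -3  4  0 ]
  [ 0   0  0  1 ]
  [ 0   0  0  0 ]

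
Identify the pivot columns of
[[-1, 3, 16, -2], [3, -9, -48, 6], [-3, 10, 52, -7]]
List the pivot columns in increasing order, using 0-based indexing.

ρ1 ← -1·ρ1
  [  1  -3  -16   2 ]
  [  3  -9  -48   6 ]
  [ -3  10   52  -7 ]
ρ2 ← ρ2 − 3·ρ1
  [  1  -3  -16   2 ]
  [  0   0    0   0 ]
  [ -3  10   52  -7 ]
ρ3 ← ρ3 + 3·ρ1
  [ 1  -3  -16   2 ]
  [ 0   0    0   0 ]
  [ 0   1    4  -1 ]
ρ2 <=> ρ3
  [ 1  -3  -16   2 ]
  [ 0   1    4  -1 ]
  [ 0   0    0   0 ]
ρ1 ← ρ1 + 3·ρ2
  [ 1  0  -4  -1 ]
  [ 0  1   4  -1 ]
  [ 0  0   0   0 ]
Pivot columns are the columns containing a leading 1.

0, 1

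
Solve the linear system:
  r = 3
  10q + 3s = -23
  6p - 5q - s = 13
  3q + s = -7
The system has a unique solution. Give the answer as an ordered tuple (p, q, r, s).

Form the augmented matrix and row-reduce:
  [ 0   0  1   0  |    3 ]
  [ 0  10  0   3  |  -23 ]
  [ 6  -5  0  -1  |   13 ]
  [ 0   3  0   1  |   -7 ]
R1 ↔ R3
  [ 6  -5  0  -1  |   13 ]
  [ 0  10  0   3  |  -23 ]
  [ 0   0  1   0  |    3 ]
  [ 0   3  0   1  |   -7 ]
R1 ← 1/6·R1
  [ 1  -5/6  0  -1/6  |  13/6 ]
  [ 0    10  0     3  |   -23 ]
  [ 0     0  1     0  |     3 ]
  [ 0     3  0     1  |    -7 ]
R2 ← 1/10·R2
  [ 1  -5/6  0  -1/6  |    13/6 ]
  [ 0     1  0  3/10  |  -23/10 ]
  [ 0     0  1     0  |       3 ]
  [ 0     3  0     1  |      -7 ]
R4 ← R4 − 3·R2
  [ 1  -5/6  0  -1/6  |    13/6 ]
  [ 0     1  0  3/10  |  -23/10 ]
  [ 0     0  1     0  |       3 ]
  [ 0     0  0  1/10  |   -1/10 ]
R4 ← 10·R4
  [ 1  -5/6  0  -1/6  |    13/6 ]
  [ 0     1  0  3/10  |  -23/10 ]
  [ 0     0  1     0  |       3 ]
  [ 0     0  0     1  |      -1 ]
R2 ← R2 − 3/10·R4
  [ 1  -5/6  0  -1/6  |  13/6 ]
  [ 0     1  0     0  |    -2 ]
  [ 0     0  1     0  |     3 ]
  [ 0     0  0     1  |    -1 ]
R1 ← R1 + 1/6·R4
  [ 1  -5/6  0  0  |   2 ]
  [ 0     1  0  0  |  -2 ]
  [ 0     0  1  0  |   3 ]
  [ 0     0  0  1  |  -1 ]
R1 ← R1 + 5/6·R2
  [ 1  0  0  0  |  1/3 ]
  [ 0  1  0  0  |   -2 ]
  [ 0  0  1  0  |    3 ]
  [ 0  0  0  1  |   -1 ]
Reading off the last column: p = 1/3, q = -2, r = 3, s = -1.

(1/3, -2, 3, -1)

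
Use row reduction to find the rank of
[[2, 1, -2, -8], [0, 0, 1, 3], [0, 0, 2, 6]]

ρ1 := 1/2·ρ1
ρ3 := ρ3 − 2·ρ2
ρ1 := ρ1 + ρ2
The reduced form has 2 nonzero rows.

rank = 2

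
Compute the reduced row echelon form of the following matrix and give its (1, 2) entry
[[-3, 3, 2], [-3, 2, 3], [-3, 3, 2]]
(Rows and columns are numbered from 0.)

-1

Multiply R1 by -1/3.
  [  1  -1  -2/3 ]
  [ -3   2     3 ]
  [ -3   3     2 ]
Add 3 times R1 to R2.
  [  1  -1  -2/3 ]
  [  0  -1     1 ]
  [ -3   3     2 ]
Add 3 times R1 to R3.
  [ 1  -1  -2/3 ]
  [ 0  -1     1 ]
  [ 0   0     0 ]
Multiply R2 by -1.
  [ 1  -1  -2/3 ]
  [ 0   1    -1 ]
  [ 0   0     0 ]
Add R2 to R1.
  [ 1  0  -5/3 ]
  [ 0  1    -1 ]
  [ 0  0     0 ]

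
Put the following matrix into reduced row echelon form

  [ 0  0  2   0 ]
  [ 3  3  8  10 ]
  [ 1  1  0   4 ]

R1 <-> R2
  [ 3  3  8  10 ]
  [ 0  0  2   0 ]
  [ 1  1  0   4 ]
R1 := 1/3·R1
  [ 1  1  8/3  10/3 ]
  [ 0  0    2     0 ]
  [ 1  1    0     4 ]
R3 := R3 − R1
  [ 1  1   8/3  10/3 ]
  [ 0  0     2     0 ]
  [ 0  0  -8/3   2/3 ]
R2 := 1/2·R2
  [ 1  1   8/3  10/3 ]
  [ 0  0     1     0 ]
  [ 0  0  -8/3   2/3 ]
R3 := R3 + 8/3·R2
  [ 1  1  8/3  10/3 ]
  [ 0  0    1     0 ]
  [ 0  0    0   2/3 ]
R3 := 3/2·R3
  [ 1  1  8/3  10/3 ]
  [ 0  0    1     0 ]
  [ 0  0    0     1 ]
R1 := R1 − 10/3·R3
  [ 1  1  8/3  0 ]
  [ 0  0    1  0 ]
  [ 0  0    0  1 ]
R1 := R1 − 8/3·R2
  [ 1  1  0  0 ]
  [ 0  0  1  0 ]
  [ 0  0  0  1 ]

[[1, 1, 0, 0], [0, 0, 1, 0], [0, 0, 0, 1]]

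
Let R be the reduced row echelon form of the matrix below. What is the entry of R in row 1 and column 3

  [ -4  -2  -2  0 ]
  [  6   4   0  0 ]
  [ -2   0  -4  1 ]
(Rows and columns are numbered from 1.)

R1 → -1/4·R1
  [  1  1/2  1/2  0 ]
  [  6    4    0  0 ]
  [ -2    0   -4  1 ]
R2 → R2 − 6·R1
  [  1  1/2  1/2  0 ]
  [  0    1   -3  0 ]
  [ -2    0   -4  1 ]
R3 → R3 + 2·R1
  [ 1  1/2  1/2  0 ]
  [ 0    1   -3  0 ]
  [ 0    1   -3  1 ]
R3 → R3 − R2
  [ 1  1/2  1/2  0 ]
  [ 0    1   -3  0 ]
  [ 0    0    0  1 ]
R1 → R1 − 1/2·R2
  [ 1  0   2  0 ]
  [ 0  1  -3  0 ]
  [ 0  0   0  1 ]

2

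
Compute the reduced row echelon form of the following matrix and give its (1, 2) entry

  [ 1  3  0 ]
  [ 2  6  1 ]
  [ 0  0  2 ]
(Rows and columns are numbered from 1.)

R2 := R2 − 2·R1
  [ 1  3  0 ]
  [ 0  0  1 ]
  [ 0  0  2 ]
R3 := R3 − 2·R2
  [ 1  3  0 ]
  [ 0  0  1 ]
  [ 0  0  0 ]

3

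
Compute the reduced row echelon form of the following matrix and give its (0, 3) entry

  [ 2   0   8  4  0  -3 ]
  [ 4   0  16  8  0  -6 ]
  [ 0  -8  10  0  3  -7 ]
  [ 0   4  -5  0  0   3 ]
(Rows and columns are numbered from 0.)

2

R1 -> 1/2·R1
  [ 1   0   4  2  0  -3/2 ]
  [ 4   0  16  8  0    -6 ]
  [ 0  -8  10  0  3    -7 ]
  [ 0   4  -5  0  0     3 ]
R2 -> R2 − 4·R1
  [ 1   0   4  2  0  -3/2 ]
  [ 0   0   0  0  0     0 ]
  [ 0  -8  10  0  3    -7 ]
  [ 0   4  -5  0  0     3 ]
R2 ↔ R3
  [ 1   0   4  2  0  -3/2 ]
  [ 0  -8  10  0  3    -7 ]
  [ 0   0   0  0  0     0 ]
  [ 0   4  -5  0  0     3 ]
R2 -> -1/8·R2
  [ 1  0     4  2     0  -3/2 ]
  [ 0  1  -5/4  0  -3/8   7/8 ]
  [ 0  0     0  0     0     0 ]
  [ 0  4    -5  0     0     3 ]
R4 -> R4 − 4·R2
  [ 1  0     4  2     0  -3/2 ]
  [ 0  1  -5/4  0  -3/8   7/8 ]
  [ 0  0     0  0     0     0 ]
  [ 0  0     0  0   3/2  -1/2 ]
R3 ↔ R4
  [ 1  0     4  2     0  -3/2 ]
  [ 0  1  -5/4  0  -3/8   7/8 ]
  [ 0  0     0  0   3/2  -1/2 ]
  [ 0  0     0  0     0     0 ]
R3 -> 2/3·R3
  [ 1  0     4  2     0  -3/2 ]
  [ 0  1  -5/4  0  -3/8   7/8 ]
  [ 0  0     0  0     1  -1/3 ]
  [ 0  0     0  0     0     0 ]
R2 -> R2 + 3/8·R3
  [ 1  0     4  2  0  -3/2 ]
  [ 0  1  -5/4  0  0   3/4 ]
  [ 0  0     0  0  1  -1/3 ]
  [ 0  0     0  0  0     0 ]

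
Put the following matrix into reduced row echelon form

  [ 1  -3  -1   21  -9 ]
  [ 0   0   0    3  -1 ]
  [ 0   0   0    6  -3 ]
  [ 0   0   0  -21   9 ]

[[1, -3, -1, 0, 0], [0, 0, 0, 1, 0], [0, 0, 0, 0, 1], [0, 0, 0, 0, 0]]

r2 := 1/3·r2
r3 := r3 − 6·r2
r4 := r4 + 21·r2
r3 := -1·r3
r4 := r4 − 2·r3
r2 := r2 + 1/3·r3
r1 := r1 + 9·r3
r1 := r1 − 21·r2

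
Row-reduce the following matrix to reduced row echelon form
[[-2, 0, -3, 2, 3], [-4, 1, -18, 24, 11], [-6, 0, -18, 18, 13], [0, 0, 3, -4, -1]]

R1 -> -1/2·R1
  [  1  0  3/2  -1  -3/2 ]
  [ -4  1  -18  24    11 ]
  [ -6  0  -18  18    13 ]
  [  0  0    3  -4    -1 ]
R2 -> R2 + 4·R1
  [  1  0  3/2  -1  -3/2 ]
  [  0  1  -12  20     5 ]
  [ -6  0  -18  18    13 ]
  [  0  0    3  -4    -1 ]
R3 -> R3 + 6·R1
  [ 1  0  3/2  -1  -3/2 ]
  [ 0  1  -12  20     5 ]
  [ 0  0   -9  12     4 ]
  [ 0  0    3  -4    -1 ]
R3 -> -1/9·R3
  [ 1  0  3/2    -1  -3/2 ]
  [ 0  1  -12    20     5 ]
  [ 0  0    1  -4/3  -4/9 ]
  [ 0  0    3    -4    -1 ]
R4 -> R4 − 3·R3
  [ 1  0  3/2    -1  -3/2 ]
  [ 0  1  -12    20     5 ]
  [ 0  0    1  -4/3  -4/9 ]
  [ 0  0    0     0   1/3 ]
R4 -> 3·R4
  [ 1  0  3/2    -1  -3/2 ]
  [ 0  1  -12    20     5 ]
  [ 0  0    1  -4/3  -4/9 ]
  [ 0  0    0     0     1 ]
R3 -> R3 + 4/9·R4
  [ 1  0  3/2    -1  -3/2 ]
  [ 0  1  -12    20     5 ]
  [ 0  0    1  -4/3     0 ]
  [ 0  0    0     0     1 ]
R2 -> R2 − 5·R4
  [ 1  0  3/2    -1  -3/2 ]
  [ 0  1  -12    20     0 ]
  [ 0  0    1  -4/3     0 ]
  [ 0  0    0     0     1 ]
R1 -> R1 + 3/2·R4
  [ 1  0  3/2    -1  0 ]
  [ 0  1  -12    20  0 ]
  [ 0  0    1  -4/3  0 ]
  [ 0  0    0     0  1 ]
R2 -> R2 + 12·R3
  [ 1  0  3/2    -1  0 ]
  [ 0  1    0     4  0 ]
  [ 0  0    1  -4/3  0 ]
  [ 0  0    0     0  1 ]
R1 -> R1 − 3/2·R3
  [ 1  0  0     1  0 ]
  [ 0  1  0     4  0 ]
  [ 0  0  1  -4/3  0 ]
  [ 0  0  0     0  1 ]

[[1, 0, 0, 1, 0], [0, 1, 0, 4, 0], [0, 0, 1, -4/3, 0], [0, 0, 0, 0, 1]]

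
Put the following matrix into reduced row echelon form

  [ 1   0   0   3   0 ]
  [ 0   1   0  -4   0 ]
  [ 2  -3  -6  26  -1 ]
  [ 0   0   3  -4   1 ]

[[1, 0, 0, 3, 0], [0, 1, 0, -4, 0], [0, 0, 1, -4/3, 0], [0, 0, 0, 0, 1]]

Subtract 2 times R1 from R3.
  [ 1   0   0   3   0 ]
  [ 0   1   0  -4   0 ]
  [ 0  -3  -6  20  -1 ]
  [ 0   0   3  -4   1 ]
Add 3 times R2 to R3.
  [ 1  0   0   3   0 ]
  [ 0  1   0  -4   0 ]
  [ 0  0  -6   8  -1 ]
  [ 0  0   3  -4   1 ]
Multiply R3 by -1/6.
  [ 1  0  0     3    0 ]
  [ 0  1  0    -4    0 ]
  [ 0  0  1  -4/3  1/6 ]
  [ 0  0  3    -4    1 ]
Subtract 3 times R3 from R4.
  [ 1  0  0     3    0 ]
  [ 0  1  0    -4    0 ]
  [ 0  0  1  -4/3  1/6 ]
  [ 0  0  0     0  1/2 ]
Multiply R4 by 2.
  [ 1  0  0     3    0 ]
  [ 0  1  0    -4    0 ]
  [ 0  0  1  -4/3  1/6 ]
  [ 0  0  0     0    1 ]
Subtract 1/6 times R4 from R3.
  [ 1  0  0     3  0 ]
  [ 0  1  0    -4  0 ]
  [ 0  0  1  -4/3  0 ]
  [ 0  0  0     0  1 ]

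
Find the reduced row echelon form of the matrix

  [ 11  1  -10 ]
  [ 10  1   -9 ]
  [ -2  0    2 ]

[[1, 0, -1], [0, 1, 1], [0, 0, 0]]

Multiply ρ1 by 1/11.
  [  1  1/11  -10/11 ]
  [ 10     1      -9 ]
  [ -2     0       2 ]
Subtract 10 times ρ1 from ρ2.
  [  1  1/11  -10/11 ]
  [  0  1/11    1/11 ]
  [ -2     0       2 ]
Add 2 times ρ1 to ρ3.
  [ 1  1/11  -10/11 ]
  [ 0  1/11    1/11 ]
  [ 0  2/11    2/11 ]
Multiply ρ2 by 11.
  [ 1  1/11  -10/11 ]
  [ 0     1       1 ]
  [ 0  2/11    2/11 ]
Subtract 2/11 times ρ2 from ρ3.
  [ 1  1/11  -10/11 ]
  [ 0     1       1 ]
  [ 0     0       0 ]
Subtract 1/11 times ρ2 from ρ1.
  [ 1  0  -1 ]
  [ 0  1   1 ]
  [ 0  0   0 ]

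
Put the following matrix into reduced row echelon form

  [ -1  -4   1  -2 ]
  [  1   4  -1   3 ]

r1 ← -1·r1
  [ 1  4  -1  2 ]
  [ 1  4  -1  3 ]
r2 ← r2 − r1
  [ 1  4  -1  2 ]
  [ 0  0   0  1 ]
r1 ← r1 − 2·r2
  [ 1  4  -1  0 ]
  [ 0  0   0  1 ]

[[1, 4, -1, 0], [0, 0, 0, 1]]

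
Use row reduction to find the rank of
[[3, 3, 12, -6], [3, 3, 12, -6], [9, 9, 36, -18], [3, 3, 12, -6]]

r1 → 1/3·r1
r2 → r2 − 3·r1
r3 → r3 − 9·r1
r4 → r4 − 3·r1
The reduced form has 1 nonzero row.

rank = 1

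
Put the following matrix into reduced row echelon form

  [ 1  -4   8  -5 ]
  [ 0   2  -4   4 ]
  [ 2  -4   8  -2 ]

ρ3 -> ρ3 − 2·ρ1
  [ 1  -4   8  -5 ]
  [ 0   2  -4   4 ]
  [ 0   4  -8   8 ]
ρ2 -> 1/2·ρ2
  [ 1  -4   8  -5 ]
  [ 0   1  -2   2 ]
  [ 0   4  -8   8 ]
ρ3 -> ρ3 − 4·ρ2
  [ 1  -4   8  -5 ]
  [ 0   1  -2   2 ]
  [ 0   0   0   0 ]
ρ1 -> ρ1 + 4·ρ2
  [ 1  0   0  3 ]
  [ 0  1  -2  2 ]
  [ 0  0   0  0 ]

[[1, 0, 0, 3], [0, 1, -2, 2], [0, 0, 0, 0]]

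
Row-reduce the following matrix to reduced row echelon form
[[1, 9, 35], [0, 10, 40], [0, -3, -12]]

Multiply R2 by 1/10.
  [ 1   9   35 ]
  [ 0   1    4 ]
  [ 0  -3  -12 ]
Add 3 times R2 to R3.
  [ 1  9  35 ]
  [ 0  1   4 ]
  [ 0  0   0 ]
Subtract 9 times R2 from R1.
  [ 1  0  -1 ]
  [ 0  1   4 ]
  [ 0  0   0 ]

[[1, 0, -1], [0, 1, 4], [0, 0, 0]]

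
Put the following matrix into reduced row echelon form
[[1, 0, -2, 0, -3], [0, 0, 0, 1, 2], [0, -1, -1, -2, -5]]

R2 <=> R3
  [ 1   0  -2   0  -3 ]
  [ 0  -1  -1  -2  -5 ]
  [ 0   0   0   1   2 ]
R2 → -1·R2
  [ 1  0  -2  0  -3 ]
  [ 0  1   1  2   5 ]
  [ 0  0   0  1   2 ]
R2 → R2 − 2·R3
  [ 1  0  -2  0  -3 ]
  [ 0  1   1  0   1 ]
  [ 0  0   0  1   2 ]

[[1, 0, -2, 0, -3], [0, 1, 1, 0, 1], [0, 0, 0, 1, 2]]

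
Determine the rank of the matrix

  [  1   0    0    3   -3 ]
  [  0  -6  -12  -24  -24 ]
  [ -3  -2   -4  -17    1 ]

rank = 2

Add 3 times ρ1 to ρ3.
  [ 1   0    0    3   -3 ]
  [ 0  -6  -12  -24  -24 ]
  [ 0  -2   -4   -8   -8 ]
Multiply ρ2 by -1/6.
  [ 1   0   0   3  -3 ]
  [ 0   1   2   4   4 ]
  [ 0  -2  -4  -8  -8 ]
Add 2 times ρ2 to ρ3.
  [ 1  0  0  3  -3 ]
  [ 0  1  2  4   4 ]
  [ 0  0  0  0   0 ]
The reduced form has 2 nonzero rows.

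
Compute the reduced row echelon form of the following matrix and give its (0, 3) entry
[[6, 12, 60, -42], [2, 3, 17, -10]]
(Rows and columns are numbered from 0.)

1

r1 := 1/6·r1
  [ 1  2  10   -7 ]
  [ 2  3  17  -10 ]
r2 := r2 − 2·r1
  [ 1   2  10  -7 ]
  [ 0  -1  -3   4 ]
r2 := -1·r2
  [ 1  2  10  -7 ]
  [ 0  1   3  -4 ]
r1 := r1 − 2·r2
  [ 1  0  4   1 ]
  [ 0  1  3  -4 ]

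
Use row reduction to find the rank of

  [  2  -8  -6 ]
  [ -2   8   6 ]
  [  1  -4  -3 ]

rank = 1

Multiply r1 by 1/2.
  [  1  -4  -3 ]
  [ -2   8   6 ]
  [  1  -4  -3 ]
Add 2 times r1 to r2.
  [ 1  -4  -3 ]
  [ 0   0   0 ]
  [ 1  -4  -3 ]
Subtract r1 from r3.
  [ 1  -4  -3 ]
  [ 0   0   0 ]
  [ 0   0   0 ]
The reduced form has 1 nonzero row.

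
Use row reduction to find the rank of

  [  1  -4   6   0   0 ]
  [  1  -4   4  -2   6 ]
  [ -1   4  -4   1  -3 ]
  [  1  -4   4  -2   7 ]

r2 → r2 − r1
r3 → r3 + r1
r4 → r4 − r1
r2 → -1/2·r2
r3 → r3 − 2·r2
r4 → r4 + 2·r2
r3 → -1·r3
r3 → r3 + 3·r4
r2 → r2 + 3·r4
r2 → r2 − r3
r1 → r1 − 6·r2
The reduced form has 4 nonzero rows.

rank = 4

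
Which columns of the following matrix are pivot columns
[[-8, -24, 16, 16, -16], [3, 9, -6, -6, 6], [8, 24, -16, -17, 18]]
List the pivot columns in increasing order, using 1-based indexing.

1, 4

r1 := -1/8·r1
r2 := r2 − 3·r1
r3 := r3 − 8·r1
r2 <-> r3
r2 := -1·r2
r1 := r1 + 2·r2
Pivot columns are the columns containing a leading 1.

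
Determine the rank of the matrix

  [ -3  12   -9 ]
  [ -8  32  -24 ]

rank = 1

R1 -> -1/3·R1
  [  1  -4    3 ]
  [ -8  32  -24 ]
R2 -> R2 + 8·R1
  [ 1  -4  3 ]
  [ 0   0  0 ]
The reduced form has 1 nonzero row.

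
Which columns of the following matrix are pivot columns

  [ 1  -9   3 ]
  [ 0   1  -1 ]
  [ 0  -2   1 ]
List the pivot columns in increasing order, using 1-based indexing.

1, 2, 3

ρ3 -> ρ3 + 2·ρ2
  [ 1  -9   3 ]
  [ 0   1  -1 ]
  [ 0   0  -1 ]
ρ3 -> -1·ρ3
  [ 1  -9   3 ]
  [ 0   1  -1 ]
  [ 0   0   1 ]
ρ2 -> ρ2 + ρ3
  [ 1  -9  3 ]
  [ 0   1  0 ]
  [ 0   0  1 ]
ρ1 -> ρ1 − 3·ρ3
  [ 1  -9  0 ]
  [ 0   1  0 ]
  [ 0   0  1 ]
ρ1 -> ρ1 + 9·ρ2
  [ 1  0  0 ]
  [ 0  1  0 ]
  [ 0  0  1 ]
Pivot columns are the columns containing a leading 1.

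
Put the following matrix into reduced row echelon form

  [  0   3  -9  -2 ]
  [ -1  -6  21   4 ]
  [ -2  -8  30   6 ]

r1 <-> r2
  [ -1  -6  21   4 ]
  [  0   3  -9  -2 ]
  [ -2  -8  30   6 ]
r1 -> -1·r1
  [  1   6  -21  -4 ]
  [  0   3   -9  -2 ]
  [ -2  -8   30   6 ]
r3 -> r3 + 2·r1
  [ 1  6  -21  -4 ]
  [ 0  3   -9  -2 ]
  [ 0  4  -12  -2 ]
r2 -> 1/3·r2
  [ 1  6  -21    -4 ]
  [ 0  1   -3  -2/3 ]
  [ 0  4  -12    -2 ]
r3 -> r3 − 4·r2
  [ 1  6  -21    -4 ]
  [ 0  1   -3  -2/3 ]
  [ 0  0    0   2/3 ]
r3 -> 3/2·r3
  [ 1  6  -21    -4 ]
  [ 0  1   -3  -2/3 ]
  [ 0  0    0     1 ]
r2 -> r2 + 2/3·r3
  [ 1  6  -21  -4 ]
  [ 0  1   -3   0 ]
  [ 0  0    0   1 ]
r1 -> r1 + 4·r3
  [ 1  6  -21  0 ]
  [ 0  1   -3  0 ]
  [ 0  0    0  1 ]
r1 -> r1 − 6·r2
  [ 1  0  -3  0 ]
  [ 0  1  -3  0 ]
  [ 0  0   0  1 ]

[[1, 0, -3, 0], [0, 1, -3, 0], [0, 0, 0, 1]]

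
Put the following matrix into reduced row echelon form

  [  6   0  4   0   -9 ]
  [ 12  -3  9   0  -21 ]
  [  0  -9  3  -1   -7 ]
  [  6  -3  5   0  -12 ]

ρ1 → 1/6·ρ1
ρ2 → ρ2 − 12·ρ1
ρ4 → ρ4 − 6·ρ1
ρ2 → -1/3·ρ2
ρ3 → ρ3 + 9·ρ2
ρ4 → ρ4 + 3·ρ2
ρ3 → -1·ρ3

[[1, 0, 2/3, 0, -3/2], [0, 1, -1/3, 0, 1], [0, 0, 0, 1, -2], [0, 0, 0, 0, 0]]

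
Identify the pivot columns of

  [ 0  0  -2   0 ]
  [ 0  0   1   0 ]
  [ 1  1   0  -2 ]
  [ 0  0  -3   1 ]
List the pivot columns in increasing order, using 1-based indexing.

R1 <-> R3
  [ 1  1   0  -2 ]
  [ 0  0   1   0 ]
  [ 0  0  -2   0 ]
  [ 0  0  -3   1 ]
R3 -> R3 + 2·R2
  [ 1  1   0  -2 ]
  [ 0  0   1   0 ]
  [ 0  0   0   0 ]
  [ 0  0  -3   1 ]
R4 -> R4 + 3·R2
  [ 1  1  0  -2 ]
  [ 0  0  1   0 ]
  [ 0  0  0   0 ]
  [ 0  0  0   1 ]
R3 <-> R4
  [ 1  1  0  -2 ]
  [ 0  0  1   0 ]
  [ 0  0  0   1 ]
  [ 0  0  0   0 ]
R1 -> R1 + 2·R3
  [ 1  1  0  0 ]
  [ 0  0  1  0 ]
  [ 0  0  0  1 ]
  [ 0  0  0  0 ]
Pivot columns are the columns containing a leading 1.

1, 3, 4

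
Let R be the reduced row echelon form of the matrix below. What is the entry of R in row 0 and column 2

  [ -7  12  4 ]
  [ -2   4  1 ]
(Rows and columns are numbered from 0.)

Multiply R1 by -1/7.
  [  1  -12/7  -4/7 ]
  [ -2      4     1 ]
Add 2 times R1 to R2.
  [ 1  -12/7  -4/7 ]
  [ 0    4/7  -1/7 ]
Multiply R2 by 7/4.
  [ 1  -12/7  -4/7 ]
  [ 0      1  -1/4 ]
Add 12/7 times R2 to R1.
  [ 1  0    -1 ]
  [ 0  1  -1/4 ]

-1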